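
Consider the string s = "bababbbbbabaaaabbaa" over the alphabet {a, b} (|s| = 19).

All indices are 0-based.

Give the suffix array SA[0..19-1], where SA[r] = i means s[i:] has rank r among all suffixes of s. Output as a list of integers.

sorted suffixes:
  #0 SA[0]=18  'a'
  #1 SA[1]=17  'aa'
  #2 SA[2]=11  'aaaabbaa'
  #3 SA[3]=12  'aaabbaa'
  #4 SA[4]=13  'aabbaa'
  #5 SA[5]=9  'abaaaabbaa'
  #6 SA[6]=1  'ababbbbbabaaaabbaa'
  #7 SA[7]=14  'abbaa'
  #8 SA[8]=3  'abbbbbabaaaabbaa'
  #9 SA[9]=16  'baa'
  #10 SA[10]=10  'baaaabbaa'
  #11 SA[11]=8  'babaaaabbaa'
  #12 SA[12]=0  'bababbbbbabaaaabbaa'
  #13 SA[13]=2  'babbbbbabaaaabbaa'
  #14 SA[14]=15  'bbaa'
  #15 SA[15]=7  'bbabaaaabbaa'
  #16 SA[16]=6  'bbbabaaaabbaa'
  #17 SA[17]=5  'bbbbabaaaabbaa'
  #18 SA[18]=4  'bbbbbabaaaabbaa'

[18, 17, 11, 12, 13, 9, 1, 14, 3, 16, 10, 8, 0, 2, 15, 7, 6, 5, 4]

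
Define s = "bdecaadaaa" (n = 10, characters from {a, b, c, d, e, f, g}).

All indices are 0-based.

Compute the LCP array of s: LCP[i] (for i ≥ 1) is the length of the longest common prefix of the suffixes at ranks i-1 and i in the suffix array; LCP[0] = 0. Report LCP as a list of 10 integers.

[0, 1, 2, 2, 1, 0, 0, 0, 1, 0]

rank | idx | suffix
   0 |   9 | a
   1 |   8 | aa
   2 |   7 | aaa
   3 |   4 | aadaaa
   4 |   5 | adaaa
   5 |   0 | bdecaadaaa
   6 |   3 | caadaaa
   7 |   6 | daaa
   8 |   1 | decaadaaa
   9 |   2 | ecaadaaa

SA = [9, 8, 7, 4, 5, 0, 3, 6, 1, 2]
[i] adj suffixes → lcp
  [1] 9/8 → 1 ('a')
  [2] 8/7 → 2 ('aa')
  [3] 7/4 → 2 ('aa')
  [4] 4/5 → 1 ('a')
  [5] 5/0 → 0 ('')
  [6] 0/3 → 0 ('')
  [7] 3/6 → 0 ('')
  [8] 6/1 → 1 ('d')
  [9] 1/2 → 0 ('')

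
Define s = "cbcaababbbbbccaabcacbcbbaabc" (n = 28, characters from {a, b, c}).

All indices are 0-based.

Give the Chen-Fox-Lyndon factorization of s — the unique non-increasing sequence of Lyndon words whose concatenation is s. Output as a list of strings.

emit factor 1: 'c' (i=0, period=1)
emit factor 2: 'bc' (i=1, period=2)
emit factor 3: 'aababbbbbccaabcacbcbbaabc' (i=3, period=25)

["c", "bc", "aababbbbbccaabcacbcbbaabc"]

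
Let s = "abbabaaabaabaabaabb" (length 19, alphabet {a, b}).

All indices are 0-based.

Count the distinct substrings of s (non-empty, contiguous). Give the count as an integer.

127

rank→(start, suffix):
  0 → (5, 'aaabaabaabaabb')
  1 → (6, 'aabaabaabaabb')
  2 → (9, 'aabaabaabb')
  3 → (12, 'aabaabb')
  4 → (15, 'aabb')
  5 → (3, 'abaaabaabaabaabb')
  6 → (7, 'abaabaabaabb')
  7 → (10, 'abaabaabb')
  8 → (13, 'abaabb')
  9 → (16, 'abb')
  10 → (0, 'abbabaaabaabaabaabb')
  11 → (18, 'b')
  12 → (4, 'baaabaabaabaabb')
  13 → (8, 'baabaabaabb')
  14 → (11, 'baabaabb')
  15 → (14, 'baabb')
  16 → (2, 'babaaabaabaabaabb')
  17 → (17, 'bb')
  18 → (1, 'bbabaaabaabaabaabb')

SA = [5, 6, 9, 12, 15, 3, 7, 10, 13, 16, 0, 18, 4, 8, 11, 14, 2, 17, 1]
i: (SA[i-1],SA[i]) lcp shared
  1: (5,6) 2 'aa'
  2: (6,9) 9 'aabaabaab'
  3: (9,12) 6 'aabaab'
  4: (12,15) 3 'aab'
  5: (15,3) 1 'a'
  6: (3,7) 4 'abaa'
  7: (7,10) 8 'abaabaab'
  8: (10,13) 5 'abaab'
  9: (13,16) 2 'ab'
  10: (16,0) 3 'abb'
  11: (0,18) 0 ''
  12: (18,4) 1 'b'
  13: (4,8) 3 'baa'
  14: (8,11) 7 'baabaab'
  15: (11,14) 4 'baab'
  16: (14,2) 2 'ba'
  17: (2,17) 1 'b'
  18: (17,1) 2 'bb'

n(n+1)/2 = 19·20/2 = 190
Σ LCP = 0 + 2 + 9 + 6 + 3 + 1 + 4 + 8 + 5 + 2 + 3 + 0 + 1 + 3 + 7 + 4 + 2 + 1 + 2 = 63
distinct = 190 − 63 = 127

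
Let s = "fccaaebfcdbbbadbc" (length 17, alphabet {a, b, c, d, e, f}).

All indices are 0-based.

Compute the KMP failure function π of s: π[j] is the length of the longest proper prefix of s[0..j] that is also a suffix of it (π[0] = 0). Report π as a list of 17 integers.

[0, 0, 0, 0, 0, 0, 0, 1, 2, 0, 0, 0, 0, 0, 0, 0, 0]

π[0] = 0
j=1 s[j]='c': π[1]=0 (border '')
j=2 s[j]='c': π[2]=0 (border '')
j=3 s[j]='a': π[3]=0 (border '')
j=4 s[j]='a': π[4]=0 (border '')
j=5 s[j]='e': π[5]=0 (border '')
j=6 s[j]='b': π[6]=0 (border '')
j=7 s[j]='f': π[7]=1 (border 'f')
j=8 s[j]='c': π[8]=2 (border 'fc')
j=9 s[j]='d': k: 2→0; π[9]=0 (border '')
j=10 s[j]='b': π[10]=0 (border '')
j=11 s[j]='b': π[11]=0 (border '')
j=12 s[j]='b': π[12]=0 (border '')
j=13 s[j]='a': π[13]=0 (border '')
j=14 s[j]='d': π[14]=0 (border '')
j=15 s[j]='b': π[15]=0 (border '')
j=16 s[j]='c': π[16]=0 (border '')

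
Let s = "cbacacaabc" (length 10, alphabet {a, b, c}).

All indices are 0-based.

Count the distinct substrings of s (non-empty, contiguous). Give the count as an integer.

45

rank→(start, suffix):
  0 → (6, 'aabc')
  1 → (7, 'abc')
  2 → (4, 'acaabc')
  3 → (2, 'acacaabc')
  4 → (1, 'bacacaabc')
  5 → (8, 'bc')
  6 → (9, 'c')
  7 → (5, 'caabc')
  8 → (3, 'cacaabc')
  9 → (0, 'cbacacaabc')

SA = [6, 7, 4, 2, 1, 8, 9, 5, 3, 0]
[i] adj suffixes → lcp
  [1] 6/7 → 1 ('a')
  [2] 7/4 → 1 ('a')
  [3] 4/2 → 3 ('aca')
  [4] 2/1 → 0 ('')
  [5] 1/8 → 1 ('b')
  [6] 8/9 → 0 ('')
  [7] 9/5 → 1 ('c')
  [8] 5/3 → 2 ('ca')
  [9] 3/0 → 1 ('c')

n(n+1)/2 = 10·11/2 = 55
Σ LCP = 0 + 1 + 1 + 3 + 0 + 1 + 0 + 1 + 2 + 1 = 10
distinct = 55 − 10 = 45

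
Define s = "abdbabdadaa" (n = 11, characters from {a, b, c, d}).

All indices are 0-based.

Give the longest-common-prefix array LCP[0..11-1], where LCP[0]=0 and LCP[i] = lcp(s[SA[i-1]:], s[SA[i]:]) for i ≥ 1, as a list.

sorted suffixes:
  #0 SA[0]=10  'a'
  #1 SA[1]=9  'aa'
  #2 SA[2]=4  'abdadaa'
  #3 SA[3]=0  'abdbabdadaa'
  #4 SA[4]=7  'adaa'
  #5 SA[5]=3  'babdadaa'
  #6 SA[6]=5  'bdadaa'
  #7 SA[7]=1  'bdbabdadaa'
  #8 SA[8]=8  'daa'
  #9 SA[9]=6  'dadaa'
  #10 SA[10]=2  'dbabdadaa'

SA = [10, 9, 4, 0, 7, 3, 5, 1, 8, 6, 2]
rank  pair      lcp
   1  s[10:],s[9:]  1  'a'
   2  s[9:],s[4:]  1  'a'
   3  s[4:],s[0:]  3  'abd'
   4  s[0:],s[7:]  1  'a'
   5  s[7:],s[3:]  0  ''
   6  s[3:],s[5:]  1  'b'
   7  s[5:],s[1:]  2  'bd'
   8  s[1:],s[8:]  0  ''
   9  s[8:],s[6:]  2  'da'
  10  s[6:],s[2:]  1  'd'

[0, 1, 1, 3, 1, 0, 1, 2, 0, 2, 1]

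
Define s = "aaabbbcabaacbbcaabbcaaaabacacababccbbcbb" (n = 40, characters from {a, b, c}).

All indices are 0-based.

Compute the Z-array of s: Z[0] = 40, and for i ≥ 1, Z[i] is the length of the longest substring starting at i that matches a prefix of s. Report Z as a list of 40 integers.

Z[0]=40
i=1: outside box; Z[1]=2 scan→box=[1,3)
i=2: min(r-i=1, Z[1]=2)=1; Z[2]=1
i=3: outside box; Z[3]=0
i=4: outside box; Z[4]=0
i=5: outside box; Z[5]=0
i=6: outside box; Z[6]=0
i=7: outside box; Z[7]=1 scan→box=[7,8)
i=8: outside box; Z[8]=0
i=9: outside box; Z[9]=2 scan→box=[9,11)
i=10: min(r-i=1, Z[1]=2)=1; Z[10]=1
i=11: outside box; Z[11]=0
i=12: outside box; Z[12]=0
i=13: outside box; Z[13]=0
i=14: outside box; Z[14]=0
i=15: outside box; Z[15]=2 scan→box=[15,17)
i=16: min(r-i=1, Z[1]=2)=1; Z[16]=1
i=17: outside box; Z[17]=0
i=18: outside box; Z[18]=0
i=19: outside box; Z[19]=0
i=20: outside box; Z[20]=3 scan→box=[20,23)
i=21: min(r-i=2, Z[1]=2)=2; Z[21]=4 scan→box=[21,25)
i=22: min(r-i=3, Z[1]=2)=2; Z[22]=2
i=23: min(r-i=2, Z[2]=1)=1; Z[23]=1
i=24: min(r-i=1, Z[3]=0)=0; Z[24]=0
i=25: outside box; Z[25]=1 scan→box=[25,26)
i=26: outside box; Z[26]=0
i=27: outside box; Z[27]=1 scan→box=[27,28)
i=28: outside box; Z[28]=0
i=29: outside box; Z[29]=1 scan→box=[29,30)
i=30: outside box; Z[30]=0
i=31: outside box; Z[31]=1 scan→box=[31,32)
i=32: outside box; Z[32]=0
i=33: outside box; Z[33]=0
i=34: outside box; Z[34]=0
i=35: outside box; Z[35]=0
i=36: outside box; Z[36]=0
i=37: outside box; Z[37]=0
i=38: outside box; Z[38]=0
i=39: outside box; Z[39]=0

[40, 2, 1, 0, 0, 0, 0, 1, 0, 2, 1, 0, 0, 0, 0, 2, 1, 0, 0, 0, 3, 4, 2, 1, 0, 1, 0, 1, 0, 1, 0, 1, 0, 0, 0, 0, 0, 0, 0, 0]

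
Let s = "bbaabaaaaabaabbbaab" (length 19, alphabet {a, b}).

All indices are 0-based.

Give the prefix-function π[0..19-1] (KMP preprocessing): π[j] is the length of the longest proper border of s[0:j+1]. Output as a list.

[0, 1, 0, 0, 1, 0, 0, 0, 0, 0, 1, 0, 0, 1, 2, 2, 3, 4, 5]

π[0] = 0
j=1 s[j]='b': π[1]=1 (border 'b')
j=2 s[j]='a': k: 1→0; π[2]=0 (border '')
j=3 s[j]='a': π[3]=0 (border '')
j=4 s[j]='b': π[4]=1 (border 'b')
j=5 s[j]='a': k: 1→0; π[5]=0 (border '')
j=6 s[j]='a': π[6]=0 (border '')
j=7 s[j]='a': π[7]=0 (border '')
j=8 s[j]='a': π[8]=0 (border '')
j=9 s[j]='a': π[9]=0 (border '')
j=10 s[j]='b': π[10]=1 (border 'b')
j=11 s[j]='a': k: 1→0; π[11]=0 (border '')
j=12 s[j]='a': π[12]=0 (border '')
j=13 s[j]='b': π[13]=1 (border 'b')
j=14 s[j]='b': π[14]=2 (border 'bb')
j=15 s[j]='b': k: 2→1; π[15]=2 (border 'bb')
j=16 s[j]='a': π[16]=3 (border 'bba')
j=17 s[j]='a': π[17]=4 (border 'bbaa')
j=18 s[j]='b': π[18]=5 (border 'bbaab')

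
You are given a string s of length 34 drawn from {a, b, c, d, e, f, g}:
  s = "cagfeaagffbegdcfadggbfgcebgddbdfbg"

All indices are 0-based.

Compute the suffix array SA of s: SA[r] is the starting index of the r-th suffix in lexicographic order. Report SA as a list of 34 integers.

[5, 16, 1, 6, 29, 10, 20, 32, 25, 0, 23, 14, 28, 13, 27, 30, 17, 4, 24, 11, 15, 9, 31, 3, 8, 21, 33, 19, 22, 12, 26, 2, 7, 18]

rank→(start, suffix):
  0 → (5, 'aagffbegdcfadggbfgcebgddbdfbg')
  1 → (16, 'adggbfgcebgddbdfbg')
  2 → (1, 'agfeaagffbegdcfadggbfgcebgddbdfbg')
  3 → (6, 'agffbegdcfadggbfgcebgddbdfbg')
  4 → (29, 'bdfbg')
  5 → (10, 'begdcfadggbfgcebgddbdfbg')
  6 → (20, 'bfgcebgddbdfbg')
  7 → (32, 'bg')
  8 → (25, 'bgddbdfbg')
  9 → (0, 'cagfeaagffbegdcfadggbfgcebgddbdfbg')
  10 → (23, 'cebgddbdfbg')
  11 → (14, 'cfadggbfgcebgddbdfbg')
  12 → (28, 'dbdfbg')
  13 → (13, 'dcfadggbfgcebgddbdfbg')
  14 → (27, 'ddbdfbg')
  15 → (30, 'dfbg')
  16 → (17, 'dggbfgcebgddbdfbg')
  17 → (4, 'eaagffbegdcfadggbfgcebgddbdfbg')
  18 → (24, 'ebgddbdfbg')
  19 → (11, 'egdcfadggbfgcebgddbdfbg')
  20 → (15, 'fadggbfgcebgddbdfbg')
  21 → (9, 'fbegdcfadggbfgcebgddbdfbg')
  22 → (31, 'fbg')
  23 → (3, 'feaagffbegdcfadggbfgcebgddbdfbg')
  24 → (8, 'ffbegdcfadggbfgcebgddbdfbg')
  25 → (21, 'fgcebgddbdfbg')
  26 → (33, 'g')
  27 → (19, 'gbfgcebgddbdfbg')
  28 → (22, 'gcebgddbdfbg')
  29 → (12, 'gdcfadggbfgcebgddbdfbg')
  30 → (26, 'gddbdfbg')
  31 → (2, 'gfeaagffbegdcfadggbfgcebgddbdfbg')
  32 → (7, 'gffbegdcfadggbfgcebgddbdfbg')
  33 → (18, 'ggbfgcebgddbdfbg')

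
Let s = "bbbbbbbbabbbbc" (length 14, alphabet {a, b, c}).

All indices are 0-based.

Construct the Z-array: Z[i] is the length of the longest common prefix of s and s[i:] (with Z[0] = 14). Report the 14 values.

[14, 7, 6, 5, 4, 3, 2, 1, 0, 4, 3, 2, 1, 0]

Z[0]=14
i=1: i≥r, start 0; Z[1]=7 grow→box=[1,8)
i=2: min(r-i=6, Z[1]=7)=6; Z[2]=6
i=3: min(r-i=5, Z[2]=6)=5; Z[3]=5
i=4: min(r-i=4, Z[3]=5)=4; Z[4]=4
i=5: min(r-i=3, Z[4]=4)=3; Z[5]=3
i=6: min(r-i=2, Z[5]=3)=2; Z[6]=2
i=7: min(r-i=1, Z[6]=2)=1; Z[7]=1
i=8: i≥r, start 0; Z[8]=0
i=9: i≥r, start 0; Z[9]=4 grow→box=[9,13)
i=10: min(r-i=3, Z[1]=7)=3; Z[10]=3
i=11: min(r-i=2, Z[2]=6)=2; Z[11]=2
i=12: min(r-i=1, Z[3]=5)=1; Z[12]=1
i=13: i≥r, start 0; Z[13]=0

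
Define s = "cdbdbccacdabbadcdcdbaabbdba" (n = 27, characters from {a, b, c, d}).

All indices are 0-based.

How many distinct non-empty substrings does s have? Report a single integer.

338

rank→(start, suffix):
  0 → (26, 'a')
  1 → (20, 'aabbdba')
  2 → (10, 'abbadcdcdbaabbdba')
  3 → (21, 'abbdba')
  4 → (7, 'acdabbadcdcdbaabbdba')
  5 → (13, 'adcdcdbaabbdba')
  6 → (25, 'ba')
  7 → (19, 'baabbdba')
  8 → (12, 'badcdcdbaabbdba')
  9 → (11, 'bbadcdcdbaabbdba')
  10 → (22, 'bbdba')
  11 → (4, 'bccacdabbadcdcdbaabbdba')
  12 → (23, 'bdba')
  13 → (2, 'bdbccacdabbadcdcdbaabbdba')
  14 → (6, 'cacdabbadcdcdbaabbdba')
  15 → (5, 'ccacdabbadcdcdbaabbdba')
  16 → (8, 'cdabbadcdcdbaabbdba')
  17 → (17, 'cdbaabbdba')
  18 → (0, 'cdbdbccacdabbadcdcdbaabbdba')
  19 → (15, 'cdcdbaabbdba')
  20 → (9, 'dabbadcdcdbaabbdba')
  21 → (24, 'dba')
  22 → (18, 'dbaabbdba')
  23 → (3, 'dbccacdabbadcdcdbaabbdba')
  24 → (1, 'dbdbccacdabbadcdcdbaabbdba')
  25 → (16, 'dcdbaabbdba')
  26 → (14, 'dcdcdbaabbdba')

SA = [26, 20, 10, 21, 7, 13, 25, 19, 12, 11, 22, 4, 23, 2, 6, 5, 8, 17, 0, 15, 9, 24, 18, 3, 1, 16, 14]
rank  pair      lcp
   1  s[26:],s[20:]  1  'a'
   2  s[20:],s[10:]  1  'a'
   3  s[10:],s[21:]  3  'abb'
   4  s[21:],s[7:]  1  'a'
   5  s[7:],s[13:]  1  'a'
   6  s[13:],s[25:]  0  ''
   7  s[25:],s[19:]  2  'ba'
   8  s[19:],s[12:]  2  'ba'
   9  s[12:],s[11:]  1  'b'
  10  s[11:],s[22:]  2  'bb'
  11  s[22:],s[4:]  1  'b'
  12  s[4:],s[23:]  1  'b'
  13  s[23:],s[2:]  3  'bdb'
  14  s[2:],s[6:]  0  ''
  15  s[6:],s[5:]  1  'c'
  16  s[5:],s[8:]  1  'c'
  17  s[8:],s[17:]  2  'cd'
  18  s[17:],s[0:]  3  'cdb'
  19  s[0:],s[15:]  2  'cd'
  20  s[15:],s[9:]  0  ''
  21  s[9:],s[24:]  1  'd'
  22  s[24:],s[18:]  3  'dba'
  23  s[18:],s[3:]  2  'db'
  24  s[3:],s[1:]  2  'db'
  25  s[1:],s[16:]  1  'd'
  26  s[16:],s[14:]  3  'dcd'

n(n+1)/2 = 27·28/2 = 378
Σ LCP = 0 + 1 + 1 + 3 + 1 + 1 + 0 + 2 + 2 + 1 + 2 + 1 + 1 + 3 + 0 + 1 + 1 + 2 + 3 + 2 + 0 + 1 + 3 + 2 + 2 + 1 + 3 = 40
distinct = 378 − 40 = 338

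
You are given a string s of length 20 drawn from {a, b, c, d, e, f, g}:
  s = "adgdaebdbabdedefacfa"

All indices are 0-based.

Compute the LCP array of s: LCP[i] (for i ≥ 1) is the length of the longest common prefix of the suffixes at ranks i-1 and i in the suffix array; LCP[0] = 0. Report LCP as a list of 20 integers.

rank→(start, suffix):
  0 → (19, 'a')
  1 → (9, 'abdedefacfa')
  2 → (16, 'acfa')
  3 → (0, 'adgdaebdbabdedefacfa')
  4 → (4, 'aebdbabdedefacfa')
  5 → (8, 'babdedefacfa')
  6 → (6, 'bdbabdedefacfa')
  7 → (10, 'bdedefacfa')
  8 → (17, 'cfa')
  9 → (3, 'daebdbabdedefacfa')
  10 → (7, 'dbabdedefacfa')
  11 → (11, 'dedefacfa')
  12 → (13, 'defacfa')
  13 → (1, 'dgdaebdbabdedefacfa')
  14 → (5, 'ebdbabdedefacfa')
  15 → (12, 'edefacfa')
  16 → (14, 'efacfa')
  17 → (18, 'fa')
  18 → (15, 'facfa')
  19 → (2, 'gdaebdbabdedefacfa')

SA = [19, 9, 16, 0, 4, 8, 6, 10, 17, 3, 7, 11, 13, 1, 5, 12, 14, 18, 15, 2]
[i] adj suffixes → lcp
  [1] 19/9 → 1 ('a')
  [2] 9/16 → 1 ('a')
  [3] 16/0 → 1 ('a')
  [4] 0/4 → 1 ('a')
  [5] 4/8 → 0 ('')
  [6] 8/6 → 1 ('b')
  [7] 6/10 → 2 ('bd')
  [8] 10/17 → 0 ('')
  [9] 17/3 → 0 ('')
  [10] 3/7 → 1 ('d')
  [11] 7/11 → 1 ('d')
  [12] 11/13 → 2 ('de')
  [13] 13/1 → 1 ('d')
  [14] 1/5 → 0 ('')
  [15] 5/12 → 1 ('e')
  [16] 12/14 → 1 ('e')
  [17] 14/18 → 0 ('')
  [18] 18/15 → 2 ('fa')
  [19] 15/2 → 0 ('')

[0, 1, 1, 1, 1, 0, 1, 2, 0, 0, 1, 1, 2, 1, 0, 1, 1, 0, 2, 0]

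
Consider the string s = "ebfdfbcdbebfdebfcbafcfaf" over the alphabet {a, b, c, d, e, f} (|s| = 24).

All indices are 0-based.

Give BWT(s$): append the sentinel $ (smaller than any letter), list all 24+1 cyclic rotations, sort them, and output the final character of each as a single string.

rank  rotation                   last
    0  $ebfdfbcdbebfdebfcbafcfaf  f
    1  af$ebfdfbcdbebfdebfcbafcf  f
    2  afcfaf$ebfdfbcdbebfdebfcb  b
    3  bafcfaf$ebfdfbcdbebfdebfc  c
    4  bcdbebfdebfcbafcfaf$ebfdf  f
    5  bebfdebfcbafcfaf$ebfdfbcd  d
    6  bfcbafcfaf$ebfdfbcdbebfde  e
    7  bfdebfcbafcfaf$ebfdfbcdbe  e
    8  bfdfbcdbebfdebfcbafcfaf$e  e
    9  cbafcfaf$ebfdfbcdbebfdebf  f
   10  cdbebfdebfcbafcfaf$ebfdfb  b
   11  cfaf$ebfdfbcdbebfdebfcbaf  f
   12  dbebfdebfcbafcfaf$ebfdfbc  c
   13  debfcbafcfaf$ebfdfbcdbebf  f
   14  dfbcdbebfdebfcbafcfaf$ebf  f
   15  ebfcbafcfaf$ebfdfbcdbebfd  d
   16  ebfdebfcbafcfaf$ebfdfbcdb  b
   17  ebfdfbcdbebfdebfcbafcfaf$  $
   18  f$ebfdfbcdbebfdebfcbafcfa  a
   19  faf$ebfdfbcdbebfdebfcbafc  c
   20  fbcdbebfdebfcbafcfaf$ebfd  d
   21  fcbafcfaf$ebfdfbcdbebfdeb  b
   22  fcfaf$ebfdfbcdbebfdebfcba  a
   23  fdebfcbafcfaf$ebfdfbcdbeb  b
   24  fdfbcdbebfdebfcbafcfaf$eb  b

ffbcfdeeefbfcffdb$acdbabb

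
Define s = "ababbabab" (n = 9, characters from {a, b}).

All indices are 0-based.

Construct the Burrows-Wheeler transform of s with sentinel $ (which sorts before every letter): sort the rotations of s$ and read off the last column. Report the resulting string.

rank  rotation    last
    0  $ababbabab  b
    1  ab$ababbab  b
    2  abab$ababb  b
    3  ababbabab$  $
    4  abbabab$ab  b
    5  b$ababbaba  a
    6  bab$ababba  a
    7  babab$abab  b
    8  babbabab$a  a
    9  bbabab$aba  a

bbb$baabaa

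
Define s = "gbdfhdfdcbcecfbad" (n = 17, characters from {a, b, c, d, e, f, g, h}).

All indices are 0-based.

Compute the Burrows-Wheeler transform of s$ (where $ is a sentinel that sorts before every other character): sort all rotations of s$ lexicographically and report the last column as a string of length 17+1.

dbfcgdbeafhbccdd$f

rank  rotation            last
    0  $gbdfhdfdcbcecfbad  d
    1  ad$gbdfhdfdcbcecfb  b
    2  bad$gbdfhdfdcbcecf  f
    3  bcecfbad$gbdfhdfdc  c
    4  bdfhdfdcbcecfbad$g  g
    5  cbcecfbad$gbdfhdfd  d
    6  cecfbad$gbdfhdfdcb  b
    7  cfbad$gbdfhdfdcbce  e
    8  d$gbdfhdfdcbcecfba  a
    9  dcbcecfbad$gbdfhdf  f
   10  dfdcbcecfbad$gbdfh  h
   11  dfhdfdcbcecfbad$gb  b
   12  ecfbad$gbdfhdfdcbc  c
   13  fbad$gbdfhdfdcbcec  c
   14  fdcbcecfbad$gbdfhd  d
   15  fhdfdcbcecfbad$gbd  d
   16  gbdfhdfdcbcecfbad$  $
   17  hdfdcbcecfbad$gbdf  f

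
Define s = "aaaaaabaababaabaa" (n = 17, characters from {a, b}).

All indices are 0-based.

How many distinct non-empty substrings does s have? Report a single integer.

103

rank→(start, suffix):
  0 → (16, 'a')
  1 → (15, 'aa')
  2 → (0, 'aaaaaabaababaabaa')
  3 → (1, 'aaaaabaababaabaa')
  4 → (2, 'aaaabaababaabaa')
  5 → (3, 'aaabaababaabaa')
  6 → (12, 'aabaa')
  7 → (4, 'aabaababaabaa')
  8 → (7, 'aababaabaa')
  9 → (13, 'abaa')
  10 → (10, 'abaabaa')
  11 → (5, 'abaababaabaa')
  12 → (8, 'ababaabaa')
  13 → (14, 'baa')
  14 → (11, 'baabaa')
  15 → (6, 'baababaabaa')
  16 → (9, 'babaabaa')

SA = [16, 15, 0, 1, 2, 3, 12, 4, 7, 13, 10, 5, 8, 14, 11, 6, 9]
i: (SA[i-1],SA[i]) lcp shared
  1: (16,15) 1 'a'
  2: (15,0) 2 'aa'
  3: (0,1) 5 'aaaaa'
  4: (1,2) 4 'aaaa'
  5: (2,3) 3 'aaa'
  6: (3,12) 2 'aa'
  7: (12,4) 5 'aabaa'
  8: (4,7) 4 'aaba'
  9: (7,13) 1 'a'
  10: (13,10) 4 'abaa'
  11: (10,5) 6 'abaaba'
  12: (5,8) 3 'aba'
  13: (8,14) 0 ''
  14: (14,11) 3 'baa'
  15: (11,6) 5 'baaba'
  16: (6,9) 2 'ba'

n(n+1)/2 = 17·18/2 = 153
Σ LCP = 0 + 1 + 2 + 5 + 4 + 3 + 2 + 5 + 4 + 1 + 4 + 6 + 3 + 0 + 3 + 5 + 2 = 50
distinct = 153 − 50 = 103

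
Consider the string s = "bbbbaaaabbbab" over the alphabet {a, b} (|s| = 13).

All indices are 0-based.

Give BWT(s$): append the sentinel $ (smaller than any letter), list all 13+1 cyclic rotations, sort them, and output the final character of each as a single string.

rank  rotation        last
    0  $bbbbaaaabbbab  b
    1  aaaabbbab$bbbb  b
    2  aaabbbab$bbbba  a
    3  aabbbab$bbbbaa  a
    4  ab$bbbbaaaabbb  b
    5  abbbab$bbbbaaa  a
    6  b$bbbbaaaabbba  a
    7  baaaabbbab$bbb  b
    8  bab$bbbbaaaabb  b
    9  bbaaaabbbab$bb  b
   10  bbab$bbbbaaaab  b
   11  bbbaaaabbbab$b  b
   12  bbbab$bbbbaaaa  a
   13  bbbbaaaabbbab$  $

bbaabaabbbbba$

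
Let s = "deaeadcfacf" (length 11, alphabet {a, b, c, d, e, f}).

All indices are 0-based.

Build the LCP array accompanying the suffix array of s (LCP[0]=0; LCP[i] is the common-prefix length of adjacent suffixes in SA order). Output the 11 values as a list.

rank | idx | suffix
   0 |   8 | acf
   1 |   4 | adcfacf
   2 |   2 | aeadcfacf
   3 |   9 | cf
   4 |   6 | cfacf
   5 |   5 | dcfacf
   6 |   0 | deaeadcfacf
   7 |   3 | eadcfacf
   8 |   1 | eaeadcfacf
   9 |  10 | f
  10 |   7 | facf

SA = [8, 4, 2, 9, 6, 5, 0, 3, 1, 10, 7]
i: (SA[i-1],SA[i]) lcp shared
  1: (8,4) 1 'a'
  2: (4,2) 1 'a'
  3: (2,9) 0 ''
  4: (9,6) 2 'cf'
  5: (6,5) 0 ''
  6: (5,0) 1 'd'
  7: (0,3) 0 ''
  8: (3,1) 2 'ea'
  9: (1,10) 0 ''
  10: (10,7) 1 'f'

[0, 1, 1, 0, 2, 0, 1, 0, 2, 0, 1]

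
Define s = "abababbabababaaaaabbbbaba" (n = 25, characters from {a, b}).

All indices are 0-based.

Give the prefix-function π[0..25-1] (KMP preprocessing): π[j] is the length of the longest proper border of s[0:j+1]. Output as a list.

π[0] = 0
j=1 s[j]='b': π[1]=0 (border '')
j=2 s[j]='a': π[2]=1 (border 'a')
j=3 s[j]='b': π[3]=2 (border 'ab')
j=4 s[j]='a': π[4]=3 (border 'aba')
j=5 s[j]='b': π[5]=4 (border 'abab')
j=6 s[j]='b': k: 4→2→0; π[6]=0 (border '')
j=7 s[j]='a': π[7]=1 (border 'a')
j=8 s[j]='b': π[8]=2 (border 'ab')
j=9 s[j]='a': π[9]=3 (border 'aba')
j=10 s[j]='b': π[10]=4 (border 'abab')
j=11 s[j]='a': π[11]=5 (border 'ababa')
j=12 s[j]='b': π[12]=6 (border 'ababab')
j=13 s[j]='a': k: 6→4; π[13]=5 (border 'ababa')
j=14 s[j]='a': k: 5→3→1→0; π[14]=1 (border 'a')
j=15 s[j]='a': k: 1→0; π[15]=1 (border 'a')
j=16 s[j]='a': k: 1→0; π[16]=1 (border 'a')
j=17 s[j]='a': k: 1→0; π[17]=1 (border 'a')
j=18 s[j]='b': π[18]=2 (border 'ab')
j=19 s[j]='b': k: 2→0; π[19]=0 (border '')
j=20 s[j]='b': π[20]=0 (border '')
j=21 s[j]='b': π[21]=0 (border '')
j=22 s[j]='a': π[22]=1 (border 'a')
j=23 s[j]='b': π[23]=2 (border 'ab')
j=24 s[j]='a': π[24]=3 (border 'aba')

[0, 0, 1, 2, 3, 4, 0, 1, 2, 3, 4, 5, 6, 5, 1, 1, 1, 1, 2, 0, 0, 0, 1, 2, 3]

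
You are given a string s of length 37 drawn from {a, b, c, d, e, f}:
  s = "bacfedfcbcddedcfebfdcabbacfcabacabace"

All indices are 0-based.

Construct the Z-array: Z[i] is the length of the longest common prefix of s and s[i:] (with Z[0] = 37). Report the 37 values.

[37, 0, 0, 0, 0, 0, 0, 0, 1, 0, 0, 0, 0, 0, 0, 0, 0, 1, 0, 0, 0, 0, 1, 4, 0, 0, 0, 0, 0, 3, 0, 0, 0, 3, 0, 0, 0]

Z[0]=37
i=1: i≥r, start 0; Z[1]=0
i=2: i≥r, start 0; Z[2]=0
i=3: i≥r, start 0; Z[3]=0
i=4: i≥r, start 0; Z[4]=0
i=5: i≥r, start 0; Z[5]=0
i=6: i≥r, start 0; Z[6]=0
i=7: i≥r, start 0; Z[7]=0
i=8: i≥r, start 0; Z[8]=1 scan→box=[8,9)
i=9: i≥r, start 0; Z[9]=0
i=10: i≥r, start 0; Z[10]=0
i=11: i≥r, start 0; Z[11]=0
i=12: i≥r, start 0; Z[12]=0
i=13: i≥r, start 0; Z[13]=0
i=14: i≥r, start 0; Z[14]=0
i=15: i≥r, start 0; Z[15]=0
i=16: i≥r, start 0; Z[16]=0
i=17: i≥r, start 0; Z[17]=1 scan→box=[17,18)
i=18: i≥r, start 0; Z[18]=0
i=19: i≥r, start 0; Z[19]=0
i=20: i≥r, start 0; Z[20]=0
i=21: i≥r, start 0; Z[21]=0
i=22: i≥r, start 0; Z[22]=1 scan→box=[22,23)
i=23: i≥r, start 0; Z[23]=4 scan→box=[23,27)
i=24: min(r-i=3, Z[1]=0)=0; Z[24]=0
i=25: min(r-i=2, Z[2]=0)=0; Z[25]=0
i=26: min(r-i=1, Z[3]=0)=0; Z[26]=0
i=27: i≥r, start 0; Z[27]=0
i=28: i≥r, start 0; Z[28]=0
i=29: i≥r, start 0; Z[29]=3 scan→box=[29,32)
i=30: min(r-i=2, Z[1]=0)=0; Z[30]=0
i=31: min(r-i=1, Z[2]=0)=0; Z[31]=0
i=32: i≥r, start 0; Z[32]=0
i=33: i≥r, start 0; Z[33]=3 scan→box=[33,36)
i=34: min(r-i=2, Z[1]=0)=0; Z[34]=0
i=35: min(r-i=1, Z[2]=0)=0; Z[35]=0
i=36: i≥r, start 0; Z[36]=0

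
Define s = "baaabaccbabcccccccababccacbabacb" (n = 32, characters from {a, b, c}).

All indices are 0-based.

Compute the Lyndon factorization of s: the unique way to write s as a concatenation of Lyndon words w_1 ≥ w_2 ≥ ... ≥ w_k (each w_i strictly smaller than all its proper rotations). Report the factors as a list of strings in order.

emit factor 1: 'b' (i=0, period=1)
emit factor 2: 'aaabaccbabcccccccababccacbabacb' (i=1, period=31)

["b", "aaabaccbabcccccccababccacbabacb"]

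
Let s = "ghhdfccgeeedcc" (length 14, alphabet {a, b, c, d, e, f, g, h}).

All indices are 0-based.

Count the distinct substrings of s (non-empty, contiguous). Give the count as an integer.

sorted suffixes:
  #0 SA[0]=13  'c'
  #1 SA[1]=12  'cc'
  #2 SA[2]=5  'ccgeeedcc'
  #3 SA[3]=6  'cgeeedcc'
  #4 SA[4]=11  'dcc'
  #5 SA[5]=3  'dfccgeeedcc'
  #6 SA[6]=10  'edcc'
  #7 SA[7]=9  'eedcc'
  #8 SA[8]=8  'eeedcc'
  #9 SA[9]=4  'fccgeeedcc'
  #10 SA[10]=7  'geeedcc'
  #11 SA[11]=0  'ghhdfccgeeedcc'
  #12 SA[12]=2  'hdfccgeeedcc'
  #13 SA[13]=1  'hhdfccgeeedcc'

SA = [13, 12, 5, 6, 11, 3, 10, 9, 8, 4, 7, 0, 2, 1]
[i] adj suffixes → lcp
  [1] 13/12 → 1 ('c')
  [2] 12/5 → 2 ('cc')
  [3] 5/6 → 1 ('c')
  [4] 6/11 → 0 ('')
  [5] 11/3 → 1 ('d')
  [6] 3/10 → 0 ('')
  [7] 10/9 → 1 ('e')
  [8] 9/8 → 2 ('ee')
  [9] 8/4 → 0 ('')
  [10] 4/7 → 0 ('')
  [11] 7/0 → 1 ('g')
  [12] 0/2 → 0 ('')
  [13] 2/1 → 1 ('h')

n(n+1)/2 = 14·15/2 = 105
Σ LCP = 0 + 1 + 2 + 1 + 0 + 1 + 0 + 1 + 2 + 0 + 0 + 1 + 0 + 1 = 10
distinct = 105 − 10 = 95

95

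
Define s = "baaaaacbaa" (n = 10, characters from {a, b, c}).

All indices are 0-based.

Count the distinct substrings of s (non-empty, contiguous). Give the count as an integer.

rank | idx | suffix
   0 |   9 | a
   1 |   8 | aa
   2 |   1 | aaaaacbaa
   3 |   2 | aaaacbaa
   4 |   3 | aaacbaa
   5 |   4 | aacbaa
   6 |   5 | acbaa
   7 |   7 | baa
   8 |   0 | baaaaacbaa
   9 |   6 | cbaa

SA = [9, 8, 1, 2, 3, 4, 5, 7, 0, 6]
[i] adj suffixes → lcp
  [1] 9/8 → 1 ('a')
  [2] 8/1 → 2 ('aa')
  [3] 1/2 → 4 ('aaaa')
  [4] 2/3 → 3 ('aaa')
  [5] 3/4 → 2 ('aa')
  [6] 4/5 → 1 ('a')
  [7] 5/7 → 0 ('')
  [8] 7/0 → 3 ('baa')
  [9] 0/6 → 0 ('')

n(n+1)/2 = 10·11/2 = 55
Σ LCP = 0 + 1 + 2 + 4 + 3 + 2 + 1 + 0 + 3 + 0 = 16
distinct = 55 − 16 = 39

39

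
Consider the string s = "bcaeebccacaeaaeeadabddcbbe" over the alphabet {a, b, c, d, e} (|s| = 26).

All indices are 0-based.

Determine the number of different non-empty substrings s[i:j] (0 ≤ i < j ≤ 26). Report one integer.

321

rank | idx | suffix
   0 |  12 | aaeeadabddcbbe
   1 |  18 | abddcbbe
   2 |   8 | acaeaaeeadabddcbbe
   3 |  16 | adabddcbbe
   4 |  10 | aeaaeeadabddcbbe
   5 |  13 | aeeadabddcbbe
   6 |   2 | aeebccacaeaaeeadabddcbbe
   7 |  23 | bbe
   8 |   0 | bcaeebccacaeaaeeadabddcbbe
   9 |   5 | bccacaeaaeeadabddcbbe
  10 |  19 | bddcbbe
  11 |  24 | be
  12 |   7 | cacaeaaeeadabddcbbe
  13 |   9 | caeaaeeadabddcbbe
  14 |   1 | caeebccacaeaaeeadabddcbbe
  15 |  22 | cbbe
  16 |   6 | ccacaeaaeeadabddcbbe
  17 |  17 | dabddcbbe
  18 |  21 | dcbbe
  19 |  20 | ddcbbe
  20 |  25 | e
  21 |  11 | eaaeeadabddcbbe
  22 |  15 | eadabddcbbe
  23 |   4 | ebccacaeaaeeadabddcbbe
  24 |  14 | eeadabddcbbe
  25 |   3 | eebccacaeaaeeadabddcbbe

SA = [12, 18, 8, 16, 10, 13, 2, 23, 0, 5, 19, 24, 7, 9, 1, 22, 6, 17, 21, 20, 25, 11, 15, 4, 14, 3]
i: (SA[i-1],SA[i]) lcp shared
  1: (12,18) 1 'a'
  2: (18,8) 1 'a'
  3: (8,16) 1 'a'
  4: (16,10) 1 'a'
  5: (10,13) 2 'ae'
  6: (13,2) 3 'aee'
  7: (2,23) 0 ''
  8: (23,0) 1 'b'
  9: (0,5) 2 'bc'
  10: (5,19) 1 'b'
  11: (19,24) 1 'b'
  12: (24,7) 0 ''
  13: (7,9) 2 'ca'
  14: (9,1) 3 'cae'
  15: (1,22) 1 'c'
  16: (22,6) 1 'c'
  17: (6,17) 0 ''
  18: (17,21) 1 'd'
  19: (21,20) 1 'd'
  20: (20,25) 0 ''
  21: (25,11) 1 'e'
  22: (11,15) 2 'ea'
  23: (15,4) 1 'e'
  24: (4,14) 1 'e'
  25: (14,3) 2 'ee'

n(n+1)/2 = 26·27/2 = 351
Σ LCP = 0 + 1 + 1 + 1 + 1 + 2 + 3 + 0 + 1 + 2 + 1 + 1 + 0 + 2 + 3 + 1 + 1 + 0 + 1 + 1 + 0 + 1 + 2 + 1 + 1 + 2 = 30
distinct = 351 − 30 = 321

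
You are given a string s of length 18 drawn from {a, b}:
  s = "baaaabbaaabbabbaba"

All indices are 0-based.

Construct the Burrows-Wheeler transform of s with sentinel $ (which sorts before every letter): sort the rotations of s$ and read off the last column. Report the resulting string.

rank  rotation             last
    0  $baaaabbaaabbabbaba  a
    1  a$baaaabbaaabbabbab  b
    2  aaaabbaaabbabbaba$b  b
    3  aaabbaaabbabbaba$ba  a
    4  aaabbabbaba$baaaabb  b
    5  aabbaaabbabbaba$baa  a
    6  aabbabbaba$baaaabba  a
    7  aba$baaaabbaaabbabb  b
    8  abbaaabbabbaba$baaa  a
    9  abbaba$baaaabbaaabb  b
   10  abbabbaba$baaaabbaa  a
   11  ba$baaaabbaaabbabba  a
   12  baaaabbaaabbabbaba$  $
   13  baaabbabbaba$baaaab  b
   14  baba$baaaabbaaabbab  b
   15  babbaba$baaaabbaaab  b
   16  bbaaabbabbaba$baaaa  a
   17  bbaba$baaaabbaaabba  a
   18  bbabbaba$baaaabbaaa  a

abbabaababaa$bbbaaa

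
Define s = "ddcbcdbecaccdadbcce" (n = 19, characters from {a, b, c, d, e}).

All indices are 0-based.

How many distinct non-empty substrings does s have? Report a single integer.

rank | idx | suffix
   0 |   9 | accdadbcce
   1 |  13 | adbcce
   2 |  15 | bcce
   3 |   3 | bcdbecaccdadbcce
   4 |   6 | becaccdadbcce
   5 |   8 | caccdadbcce
   6 |   2 | cbcdbecaccdadbcce
   7 |  10 | ccdadbcce
   8 |  16 | cce
   9 |  11 | cdadbcce
  10 |   4 | cdbecaccdadbcce
  11 |  17 | ce
  12 |  12 | dadbcce
  13 |  14 | dbcce
  14 |   5 | dbecaccdadbcce
  15 |   1 | dcbcdbecaccdadbcce
  16 |   0 | ddcbcdbecaccdadbcce
  17 |  18 | e
  18 |   7 | ecaccdadbcce

SA = [9, 13, 15, 3, 6, 8, 2, 10, 16, 11, 4, 17, 12, 14, 5, 1, 0, 18, 7]
[i] adj suffixes → lcp
  [1] 9/13 → 1 ('a')
  [2] 13/15 → 0 ('')
  [3] 15/3 → 2 ('bc')
  [4] 3/6 → 1 ('b')
  [5] 6/8 → 0 ('')
  [6] 8/2 → 1 ('c')
  [7] 2/10 → 1 ('c')
  [8] 10/16 → 2 ('cc')
  [9] 16/11 → 1 ('c')
  [10] 11/4 → 2 ('cd')
  [11] 4/17 → 1 ('c')
  [12] 17/12 → 0 ('')
  [13] 12/14 → 1 ('d')
  [14] 14/5 → 2 ('db')
  [15] 5/1 → 1 ('d')
  [16] 1/0 → 1 ('d')
  [17] 0/18 → 0 ('')
  [18] 18/7 → 1 ('e')

n(n+1)/2 = 19·20/2 = 190
Σ LCP = 0 + 1 + 0 + 2 + 1 + 0 + 1 + 1 + 2 + 1 + 2 + 1 + 0 + 1 + 2 + 1 + 1 + 0 + 1 = 18
distinct = 190 − 18 = 172

172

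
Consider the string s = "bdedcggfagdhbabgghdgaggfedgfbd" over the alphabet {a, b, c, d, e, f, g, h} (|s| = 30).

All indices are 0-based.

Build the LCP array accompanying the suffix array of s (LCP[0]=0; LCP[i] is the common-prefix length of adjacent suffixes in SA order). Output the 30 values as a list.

rank→(start, suffix):
  0 → (13, 'abgghdgaggfedgfbd')
  1 → (8, 'agdhbabgghdgaggfedgfbd')
  2 → (20, 'aggfedgfbd')
  3 → (12, 'babgghdgaggfedgfbd')
  4 → (28, 'bd')
  5 → (0, 'bdedcggfagdhbabgghdgaggfedgfbd')
  6 → (14, 'bgghdgaggfedgfbd')
  7 → (4, 'cggfagdhbabgghdgaggfedgfbd')
  8 → (29, 'd')
  9 → (3, 'dcggfagdhbabgghdgaggfedgfbd')
  10 → (1, 'dedcggfagdhbabgghdgaggfedgfbd')
  11 → (18, 'dgaggfedgfbd')
  12 → (25, 'dgfbd')
  13 → (10, 'dhbabgghdgaggfedgfbd')
  14 → (2, 'edcggfagdhbabgghdgaggfedgfbd')
  15 → (24, 'edgfbd')
  16 → (7, 'fagdhbabgghdgaggfedgfbd')
  17 → (27, 'fbd')
  18 → (23, 'fedgfbd')
  19 → (19, 'gaggfedgfbd')
  20 → (9, 'gdhbabgghdgaggfedgfbd')
  21 → (6, 'gfagdhbabgghdgaggfedgfbd')
  22 → (26, 'gfbd')
  23 → (22, 'gfedgfbd')
  24 → (5, 'ggfagdhbabgghdgaggfedgfbd')
  25 → (21, 'ggfedgfbd')
  26 → (15, 'gghdgaggfedgfbd')
  27 → (16, 'ghdgaggfedgfbd')
  28 → (11, 'hbabgghdgaggfedgfbd')
  29 → (17, 'hdgaggfedgfbd')

SA = [13, 8, 20, 12, 28, 0, 14, 4, 29, 3, 1, 18, 25, 10, 2, 24, 7, 27, 23, 19, 9, 6, 26, 22, 5, 21, 15, 16, 11, 17]
rank  pair      lcp
   1  s[13:],s[8:]  1  'a'
   2  s[8:],s[20:]  2  'ag'
   3  s[20:],s[12:]  0  ''
   4  s[12:],s[28:]  1  'b'
   5  s[28:],s[0:]  2  'bd'
   6  s[0:],s[14:]  1  'b'
   7  s[14:],s[4:]  0  ''
   8  s[4:],s[29:]  0  ''
   9  s[29:],s[3:]  1  'd'
  10  s[3:],s[1:]  1  'd'
  11  s[1:],s[18:]  1  'd'
  12  s[18:],s[25:]  2  'dg'
  13  s[25:],s[10:]  1  'd'
  14  s[10:],s[2:]  0  ''
  15  s[2:],s[24:]  2  'ed'
  16  s[24:],s[7:]  0  ''
  17  s[7:],s[27:]  1  'f'
  18  s[27:],s[23:]  1  'f'
  19  s[23:],s[19:]  0  ''
  20  s[19:],s[9:]  1  'g'
  21  s[9:],s[6:]  1  'g'
  22  s[6:],s[26:]  2  'gf'
  23  s[26:],s[22:]  2  'gf'
  24  s[22:],s[5:]  1  'g'
  25  s[5:],s[21:]  3  'ggf'
  26  s[21:],s[15:]  2  'gg'
  27  s[15:],s[16:]  1  'g'
  28  s[16:],s[11:]  0  ''
  29  s[11:],s[17:]  1  'h'

[0, 1, 2, 0, 1, 2, 1, 0, 0, 1, 1, 1, 2, 1, 0, 2, 0, 1, 1, 0, 1, 1, 2, 2, 1, 3, 2, 1, 0, 1]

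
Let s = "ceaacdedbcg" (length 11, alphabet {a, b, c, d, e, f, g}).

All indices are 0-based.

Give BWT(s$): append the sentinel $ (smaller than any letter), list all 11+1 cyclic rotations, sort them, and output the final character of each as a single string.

rank  rotation      last
    0  $ceaacdedbcg  g
    1  aacdedbcg$ce  e
    2  acdedbcg$cea  a
    3  bcg$ceaacded  d
    4  cdedbcg$ceaa  a
    5  ceaacdedbcg$  $
    6  cg$ceaacdedb  b
    7  dbcg$ceaacde  e
    8  dedbcg$ceaac  c
    9  eaacdedbcg$c  c
   10  edbcg$ceaacd  d
   11  g$ceaacdedbc  c

geada$beccdc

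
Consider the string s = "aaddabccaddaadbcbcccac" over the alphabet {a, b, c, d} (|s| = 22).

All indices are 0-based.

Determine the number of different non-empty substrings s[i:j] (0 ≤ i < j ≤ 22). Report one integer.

219

rank→(start, suffix):
  0 → (11, 'aadbcbcccac')
  1 → (0, 'aaddabccaddaadbcbcccac')
  2 → (4, 'abccaddaadbcbcccac')
  3 → (20, 'ac')
  4 → (12, 'adbcbcccac')
  5 → (8, 'addaadbcbcccac')
  6 → (1, 'addabccaddaadbcbcccac')
  7 → (14, 'bcbcccac')
  8 → (5, 'bccaddaadbcbcccac')
  9 → (16, 'bcccac')
  10 → (21, 'c')
  11 → (19, 'cac')
  12 → (7, 'caddaadbcbcccac')
  13 → (15, 'cbcccac')
  14 → (18, 'ccac')
  15 → (6, 'ccaddaadbcbcccac')
  16 → (17, 'cccac')
  17 → (10, 'daadbcbcccac')
  18 → (3, 'dabccaddaadbcbcccac')
  19 → (13, 'dbcbcccac')
  20 → (9, 'ddaadbcbcccac')
  21 → (2, 'ddabccaddaadbcbcccac')

SA = [11, 0, 4, 20, 12, 8, 1, 14, 5, 16, 21, 19, 7, 15, 18, 6, 17, 10, 3, 13, 9, 2]
rank  pair      lcp
   1  s[11:],s[0:]  3  'aad'
   2  s[0:],s[4:]  1  'a'
   3  s[4:],s[20:]  1  'a'
   4  s[20:],s[12:]  1  'a'
   5  s[12:],s[8:]  2  'ad'
   6  s[8:],s[1:]  4  'adda'
   7  s[1:],s[14:]  0  ''
   8  s[14:],s[5:]  2  'bc'
   9  s[5:],s[16:]  3  'bcc'
  10  s[16:],s[21:]  0  ''
  11  s[21:],s[19:]  1  'c'
  12  s[19:],s[7:]  2  'ca'
  13  s[7:],s[15:]  1  'c'
  14  s[15:],s[18:]  1  'c'
  15  s[18:],s[6:]  3  'cca'
  16  s[6:],s[17:]  2  'cc'
  17  s[17:],s[10:]  0  ''
  18  s[10:],s[3:]  2  'da'
  19  s[3:],s[13:]  1  'd'
  20  s[13:],s[9:]  1  'd'
  21  s[9:],s[2:]  3  'dda'

n(n+1)/2 = 22·23/2 = 253
Σ LCP = 0 + 3 + 1 + 1 + 1 + 2 + 4 + 0 + 2 + 3 + 0 + 1 + 2 + 1 + 1 + 3 + 2 + 0 + 2 + 1 + 1 + 3 = 34
distinct = 253 − 34 = 219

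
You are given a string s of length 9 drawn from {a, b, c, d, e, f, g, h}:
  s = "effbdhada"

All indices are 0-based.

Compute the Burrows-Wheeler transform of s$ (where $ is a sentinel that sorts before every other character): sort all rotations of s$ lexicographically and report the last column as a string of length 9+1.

rank  rotation    last
    0  $effbdhada  a
    1  a$effbdhad  d
    2  ada$effbdh  h
    3  bdhada$eff  f
    4  da$effbdha  a
    5  dhada$effb  b
    6  effbdhada$  $
    7  fbdhada$ef  f
    8  ffbdhada$e  e
    9  hada$effbd  d

adhfab$fed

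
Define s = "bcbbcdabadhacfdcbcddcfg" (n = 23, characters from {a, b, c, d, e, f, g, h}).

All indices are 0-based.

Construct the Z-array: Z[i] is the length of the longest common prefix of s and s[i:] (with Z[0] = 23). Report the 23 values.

[23, 0, 1, 2, 0, 0, 0, 1, 0, 0, 0, 0, 0, 0, 0, 0, 2, 0, 0, 0, 0, 0, 0]

Z[0]=23
i=1: fresh scan; Z[1]=0
i=2: fresh scan; Z[2]=1 scan→box=[2,3)
i=3: fresh scan; Z[3]=2 scan→box=[3,5)
i=4: min(r-i=1, Z[1]=0)=0; Z[4]=0
i=5: fresh scan; Z[5]=0
i=6: fresh scan; Z[6]=0
i=7: fresh scan; Z[7]=1 scan→box=[7,8)
i=8: fresh scan; Z[8]=0
i=9: fresh scan; Z[9]=0
i=10: fresh scan; Z[10]=0
i=11: fresh scan; Z[11]=0
i=12: fresh scan; Z[12]=0
i=13: fresh scan; Z[13]=0
i=14: fresh scan; Z[14]=0
i=15: fresh scan; Z[15]=0
i=16: fresh scan; Z[16]=2 scan→box=[16,18)
i=17: min(r-i=1, Z[1]=0)=0; Z[17]=0
i=18: fresh scan; Z[18]=0
i=19: fresh scan; Z[19]=0
i=20: fresh scan; Z[20]=0
i=21: fresh scan; Z[21]=0
i=22: fresh scan; Z[22]=0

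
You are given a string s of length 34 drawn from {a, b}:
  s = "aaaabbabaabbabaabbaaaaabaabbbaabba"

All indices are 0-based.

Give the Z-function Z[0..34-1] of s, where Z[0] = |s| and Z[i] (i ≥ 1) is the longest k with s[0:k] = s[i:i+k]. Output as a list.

Z[0]=34
i=1: i≥r, start 0; Z[1]=3 grow→box=[1,4)
i=2: min(r-i=2, Z[1]=3)=2; Z[2]=2
i=3: min(r-i=1, Z[2]=2)=1; Z[3]=1
i=4: i≥r, start 0; Z[4]=0
i=5: i≥r, start 0; Z[5]=0
i=6: i≥r, start 0; Z[6]=1 grow→box=[6,7)
i=7: i≥r, start 0; Z[7]=0
i=8: i≥r, start 0; Z[8]=2 grow→box=[8,10)
i=9: min(r-i=1, Z[1]=3)=1; Z[9]=1
i=10: i≥r, start 0; Z[10]=0
i=11: i≥r, start 0; Z[11]=0
i=12: i≥r, start 0; Z[12]=1 grow→box=[12,13)
i=13: i≥r, start 0; Z[13]=0
i=14: i≥r, start 0; Z[14]=2 grow→box=[14,16)
i=15: min(r-i=1, Z[1]=3)=1; Z[15]=1
i=16: i≥r, start 0; Z[16]=0
i=17: i≥r, start 0; Z[17]=0
i=18: i≥r, start 0; Z[18]=4 grow→box=[18,22)
i=19: min(r-i=3, Z[1]=3)=3; Z[19]=5 grow→box=[19,24)
i=20: min(r-i=4, Z[1]=3)=3; Z[20]=3
i=21: min(r-i=3, Z[2]=2)=2; Z[21]=2
i=22: min(r-i=2, Z[3]=1)=1; Z[22]=1
i=23: min(r-i=1, Z[4]=0)=0; Z[23]=0
i=24: i≥r, start 0; Z[24]=2 grow→box=[24,26)
i=25: min(r-i=1, Z[1]=3)=1; Z[25]=1
i=26: i≥r, start 0; Z[26]=0
i=27: i≥r, start 0; Z[27]=0
i=28: i≥r, start 0; Z[28]=0
i=29: i≥r, start 0; Z[29]=2 grow→box=[29,31)
i=30: min(r-i=1, Z[1]=3)=1; Z[30]=1
i=31: i≥r, start 0; Z[31]=0
i=32: i≥r, start 0; Z[32]=0
i=33: i≥r, start 0; Z[33]=1 grow→box=[33,34)

[34, 3, 2, 1, 0, 0, 1, 0, 2, 1, 0, 0, 1, 0, 2, 1, 0, 0, 4, 5, 3, 2, 1, 0, 2, 1, 0, 0, 0, 2, 1, 0, 0, 1]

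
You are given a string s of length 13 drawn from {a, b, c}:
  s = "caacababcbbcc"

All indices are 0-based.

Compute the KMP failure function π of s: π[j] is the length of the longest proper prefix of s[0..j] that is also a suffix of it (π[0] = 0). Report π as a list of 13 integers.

[0, 0, 0, 1, 2, 0, 0, 0, 1, 0, 0, 1, 1]

π[0] = 0
j=1 s[j]='a': π[1]=0 (border '')
j=2 s[j]='a': π[2]=0 (border '')
j=3 s[j]='c': π[3]=1 (border 'c')
j=4 s[j]='a': π[4]=2 (border 'ca')
j=5 s[j]='b': k: 2→0; π[5]=0 (border '')
j=6 s[j]='a': π[6]=0 (border '')
j=7 s[j]='b': π[7]=0 (border '')
j=8 s[j]='c': π[8]=1 (border 'c')
j=9 s[j]='b': k: 1→0; π[9]=0 (border '')
j=10 s[j]='b': π[10]=0 (border '')
j=11 s[j]='c': π[11]=1 (border 'c')
j=12 s[j]='c': k: 1→0; π[12]=1 (border 'c')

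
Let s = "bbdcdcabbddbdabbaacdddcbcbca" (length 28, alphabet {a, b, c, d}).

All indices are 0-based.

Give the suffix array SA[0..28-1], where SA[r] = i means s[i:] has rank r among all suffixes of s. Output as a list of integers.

[27, 16, 13, 6, 17, 15, 14, 0, 7, 25, 23, 11, 1, 8, 26, 5, 24, 22, 3, 18, 12, 10, 4, 21, 2, 9, 20, 19]

rank | idx | suffix
   0 |  27 | a
   1 |  16 | aacdddcbcbca
   2 |  13 | abbaacdddcbcbca
   3 |   6 | abbddbdabbaacdddcbcbca
   4 |  17 | acdddcbcbca
   5 |  15 | baacdddcbcbca
   6 |  14 | bbaacdddcbcbca
   7 |   0 | bbdcdcabbddbdabbaacdddcbcbca
   8 |   7 | bbddbdabbaacdddcbcbca
   9 |  25 | bca
  10 |  23 | bcbca
  11 |  11 | bdabbaacdddcbcbca
  12 |   1 | bdcdcabbddbdabbaacdddcbcbca
  13 |   8 | bddbdabbaacdddcbcbca
  14 |  26 | ca
  15 |   5 | cabbddbdabbaacdddcbcbca
  16 |  24 | cbca
  17 |  22 | cbcbca
  18 |   3 | cdcabbddbdabbaacdddcbcbca
  19 |  18 | cdddcbcbca
  20 |  12 | dabbaacdddcbcbca
  21 |  10 | dbdabbaacdddcbcbca
  22 |   4 | dcabbddbdabbaacdddcbcbca
  23 |  21 | dcbcbca
  24 |   2 | dcdcabbddbdabbaacdddcbcbca
  25 |   9 | ddbdabbaacdddcbcbca
  26 |  20 | ddcbcbca
  27 |  19 | dddcbcbca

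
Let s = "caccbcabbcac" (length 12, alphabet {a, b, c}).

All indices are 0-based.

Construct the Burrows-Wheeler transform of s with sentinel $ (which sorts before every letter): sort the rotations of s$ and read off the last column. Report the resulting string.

rank  rotation       last
    0  $caccbcabbcac  c
    1  abbcac$caccbc  c
    2  ac$caccbcabbc  c
    3  accbcabbcac$c  c
    4  bbcac$caccbca  a
    5  bcabbcac$cacc  c
    6  bcac$caccbcab  b
    7  c$caccbcabbca  a
    8  cabbcac$caccb  b
    9  cac$caccbcabb  b
   10  caccbcabbcac$  $
   11  cbcabbcac$cac  c
   12  ccbcabbcac$ca  a

ccccacbabb$ca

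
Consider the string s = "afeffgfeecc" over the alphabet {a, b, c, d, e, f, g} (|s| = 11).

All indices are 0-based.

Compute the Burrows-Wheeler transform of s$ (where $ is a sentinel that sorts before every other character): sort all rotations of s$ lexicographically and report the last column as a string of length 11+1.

rank  rotation      last
    0  $afeffgfeecc  c
    1  afeffgfeecc$  $
    2  c$afeffgfeec  c
    3  cc$afeffgfee  e
    4  ecc$afeffgfe  e
    5  eecc$afeffgf  f
    6  effgfeecc$af  f
    7  feecc$afeffg  g
    8  feffgfeecc$a  a
    9  ffgfeecc$afe  e
   10  fgfeecc$afef  f
   11  gfeecc$afeff  f

c$ceeffgaeff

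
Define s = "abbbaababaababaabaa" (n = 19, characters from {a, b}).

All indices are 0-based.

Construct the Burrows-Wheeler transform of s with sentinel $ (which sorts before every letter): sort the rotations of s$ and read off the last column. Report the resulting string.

rank  rotation              last
    0  $abbbaababaababaabaa  a
    1  a$abbbaababaababaaba  a
    2  aa$abbbaababaababaab  b
    3  aabaa$abbbaababaabab  b
    4  aababaabaa$abbbaabab  b
    5  aababaababaabaa$abbb  b
    6  abaa$abbbaababaababa  a
    7  abaabaa$abbbaababaab  b
    8  abaababaabaa$abbbaab  b
    9  ababaabaa$abbbaababa  a
   10  ababaababaabaa$abbba  a
   11  abbbaababaababaabaa$  $
   12  baa$abbbaababaababaa  a
   13  baabaa$abbbaababaaba  a
   14  baababaabaa$abbbaaba  a
   15  baababaababaabaa$abb  b
   16  babaabaa$abbbaababaa  a
   17  babaababaabaa$abbbaa  a
   18  bbaababaababaabaa$ab  b
   19  bbbaababaababaabaa$a  a

aabbbbabbaa$aaabaaba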